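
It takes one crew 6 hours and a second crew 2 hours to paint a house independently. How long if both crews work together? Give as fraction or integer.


Rate of A = 1/6 job per hour
Rate of B = 1/2 job per hour
Combined rate = 1/6 + 1/2
Find common denominator: (2 + 6)/(6*2) = 8/12
Combined rate = 2/3 job per hour
Time together = 1 / (2/3) = 3/2 hours

3/2


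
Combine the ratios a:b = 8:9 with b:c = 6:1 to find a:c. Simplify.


Given a:b = 8:9 and b:c = 6:1
Make b consistent. Multiply first ratio by 6: a:b = 48:54
Multiply second ratio by 9: b:c = 54:9
Now b = 54 in both, so a:b:c = 48:54:9
Therefore a:c = 48:9
Simplify by GCD: a:c = 16:3

16:3


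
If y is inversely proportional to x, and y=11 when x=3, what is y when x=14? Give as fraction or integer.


Inverse proportion: y = k/x
Find k: k = 3 * 11 = 33
Compute y at x=14: y = 33/14
y = 33/14

33/14


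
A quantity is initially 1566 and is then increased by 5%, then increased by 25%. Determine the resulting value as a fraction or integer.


Start: 1566
Step 1: increase by 5% => multiply by 105/100
  1566 * 105/100 = 16443/10
Step 2: increase by 25% => multiply by 125/100
  16443/10 * 125/100 = 16443/8
Final value = 16443/8

16443/8


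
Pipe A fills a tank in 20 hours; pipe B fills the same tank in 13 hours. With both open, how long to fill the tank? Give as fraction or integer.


Rate of A = 1/20 job per hour
Rate of B = 1/13 job per hour
Combined rate = 1/20 + 1/13
Find common denominator: (13 + 20)/(20*13) = 33/260
Combined rate = 33/260 job per hour
Time together = 1 / (33/260) = 260/33 hours

260/33


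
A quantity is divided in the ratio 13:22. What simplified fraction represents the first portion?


Total parts = 13 + 22 = 35
First part fraction = 13/35
Simplify: 13/35 = 13/35

13/35


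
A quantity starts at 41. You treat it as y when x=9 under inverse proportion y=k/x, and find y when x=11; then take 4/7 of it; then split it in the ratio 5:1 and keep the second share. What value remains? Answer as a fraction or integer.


Start with 41.
Step 1: Inverse prop: k = (41)*9; new y = k/11 = 41*9/11 = 369/11
Step 2: Take 4/7: 369/11 * 4/7 = 1476/77
Step 3: Split 5:1, second share = 1476/77 * 1/6 = 246/77
Final result = 246/77

246/77


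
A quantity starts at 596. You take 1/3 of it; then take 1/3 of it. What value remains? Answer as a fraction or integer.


Start with 596.
Step 1: Take 1/3: 596 * 1/3 = 596/3
Step 2: Take 1/3: 596/3 * 1/3 = 596/9
Final result = 596/9

596/9


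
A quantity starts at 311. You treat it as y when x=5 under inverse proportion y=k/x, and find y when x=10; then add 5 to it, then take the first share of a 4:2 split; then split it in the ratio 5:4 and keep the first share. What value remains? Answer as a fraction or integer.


Start with 311.
Step 1: Inverse prop: k = (311)*5; new y = k/10 = 311*5/10 = 311/2
Step 2: Add 5: 311/2+5=321/2; split 4:2 first = 321/2*4/6 = 107
Step 3: Split 5:4, first share = 107 * 5/9 = 535/9
Final result = 535/9

535/9


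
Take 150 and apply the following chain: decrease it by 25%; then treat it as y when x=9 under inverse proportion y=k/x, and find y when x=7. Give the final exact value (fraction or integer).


Start with 150.
Step 1: Decrease by 25%: 150 * 75/100 = 225/2
Step 2: Inverse prop: k = (225/2)*9; new y = k/7 = 225/2*9/7 = 2025/14
Final result = 2025/14

2025/14


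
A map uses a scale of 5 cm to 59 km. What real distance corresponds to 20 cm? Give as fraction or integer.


Map scale: 5 cm = 59 km
Measured distance on map = 20 cm
Set up proportion: 20 * 59 / 5
= 1180 / 5
= 236 km

236


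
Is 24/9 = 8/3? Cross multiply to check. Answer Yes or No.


Cross multiply to check 24/9 = 8/3
Left cross product: 24 * 3 = 72
Right cross product: 9 * 8 = 72
72 = 72
Equal, so proportions match => Yes

Yes


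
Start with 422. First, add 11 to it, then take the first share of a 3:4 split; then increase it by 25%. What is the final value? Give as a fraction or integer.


Start with 422.
Step 1: Add 11: 422+11=433; split 3:4 first = 433*3/7 = 1299/7
Step 2: Increase by 25%: 1299/7 * 125/100 = 6495/28
Final result = 6495/28

6495/28


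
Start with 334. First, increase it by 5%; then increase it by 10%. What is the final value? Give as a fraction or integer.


Start with 334.
Step 1: Increase by 5%: 334 * 105/100 = 3507/10
Step 2: Increase by 10%: 3507/10 * 110/100 = 38577/100
Final result = 38577/100

38577/100


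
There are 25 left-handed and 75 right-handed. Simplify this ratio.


Find GCD(25, 75)
GCD = 25
Divide both by 25: 25/25 = 1, 75/25 = 3
Simplified ratio = 1:3

1:3


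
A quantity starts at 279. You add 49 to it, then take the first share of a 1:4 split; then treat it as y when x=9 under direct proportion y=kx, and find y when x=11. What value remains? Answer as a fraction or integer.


Start with 279.
Step 1: Add 49: 279+49=328; split 1:4 first = 328*1/5 = 328/5
Step 2: Direct prop: k = (328/5)/9; new y = k*11 = 328/5*11/9 = 3608/45
Final result = 3608/45

3608/45


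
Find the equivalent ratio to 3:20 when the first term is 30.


Original ratio: 3:20
First term target: 30
Scale factor = 30 / 3 = 10
Multiply second term: 20 * 10 = 200
Equivalent ratio = 30:200

30:200


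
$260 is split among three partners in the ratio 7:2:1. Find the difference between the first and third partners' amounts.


Total parts = 7 + 2 + 1 = 10
Value per part = 260 / 10 = 26
Shares: 7*26=182, 2*26=52, 1*26=26
First share = 182, third share = 26
Difference = |182 - 26| = 156

156


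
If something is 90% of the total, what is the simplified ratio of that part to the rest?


Part = 90%, Remainder = 10%
Ratio = 90:10
GCD(90, 10) = 10
Simplify: 9:1 = 9:1

9:1


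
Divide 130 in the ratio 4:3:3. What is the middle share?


Ratio = 4:3:3
Total parts = 4 + 3 + 3 = 10
Value per part = 130 / 10 = 13
First share = 4 * 13 = 52
Middle share = 3 * 13 = 39
Third share = 3 * 13 = 39

39


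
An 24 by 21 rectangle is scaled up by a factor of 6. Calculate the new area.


Original dimensions: 24 x 21
Enlargement factor = 6
New width = 24 * 6 = 144
New height = 21 * 6 = 126
New area = 144 * 126 = 18144

18144


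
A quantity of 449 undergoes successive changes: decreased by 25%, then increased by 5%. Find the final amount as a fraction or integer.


Start: 449
Step 1: decrease by 25% => multiply by 75/100
  449 * 75/100 = 1347/4
Step 2: increase by 5% => multiply by 105/100
  1347/4 * 105/100 = 28287/80
Final value = 28287/80

28287/80


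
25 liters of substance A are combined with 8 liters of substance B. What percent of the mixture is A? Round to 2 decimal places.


Volume of A = 25 L
Volume of B = 8 L
Total volume = 25 + 8 = 33 L
Percentage of A = (25/33) * 100
= 75.76%

75.76


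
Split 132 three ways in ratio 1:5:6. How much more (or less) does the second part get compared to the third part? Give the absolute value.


Total parts = 1 + 5 + 6 = 12
Value per part = 132 / 12 = 11
Shares: 1*11=11, 5*11=55, 6*11=66
Second share = 55, third share = 66
Difference = |55 - 66| = 11

11


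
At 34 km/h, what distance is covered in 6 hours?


Using distance = speed * time
Speed = 34 km/h
Time = 6 hours
Distance = 34 * 6
= 204 km

204


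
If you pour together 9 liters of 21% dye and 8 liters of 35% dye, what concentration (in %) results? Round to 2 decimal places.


Solute in mixture 1 = 21% of 9 L = 9*21/100 = 189/100 L
Solute in mixture 2 = 35% of 8 L = 8*35/100 = 14/5 L
Total solute = 189/100 + 14/5 = 469/100 L
Total volume = 9 + 8 = 17 L
Final concentration = 469/100/17 * 100 = 27.59%

27.59


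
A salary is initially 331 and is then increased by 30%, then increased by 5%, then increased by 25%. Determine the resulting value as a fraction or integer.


Start: 331
Step 1: increase by 30% => multiply by 130/100
  331 * 130/100 = 4303/10
Step 2: increase by 5% => multiply by 105/100
  4303/10 * 105/100 = 90363/200
Step 3: increase by 25% => multiply by 125/100
  90363/200 * 125/100 = 90363/160
Final value = 90363/160

90363/160


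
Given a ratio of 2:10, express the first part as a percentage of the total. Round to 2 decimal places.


Total parts = 2 + 10 = 12
First part fraction = 2/12
Percentage = (2/12) * 100
= 0.166667 * 100
= 16.67%

16.67


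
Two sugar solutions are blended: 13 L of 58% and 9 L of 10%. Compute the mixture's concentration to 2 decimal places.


Solute in mixture 1 = 58% of 13 L = 13*58/100 = 377/50 L
Solute in mixture 2 = 10% of 9 L = 9*10/100 = 9/10 L
Total solute = 377/50 + 9/10 = 211/25 L
Total volume = 13 + 9 = 22 L
Final concentration = 211/25/22 * 100 = 38.36%

38.36


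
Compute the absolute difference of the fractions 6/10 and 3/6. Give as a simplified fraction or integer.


Simplify: 6/10 = 3/5 and 3/6 = 1/2
Find common denominator: LCD = 10
Convert: 6/10 and 5/10
Difference = |6 - 5|/10 = 1/10
Simplified = 1/10

1/10


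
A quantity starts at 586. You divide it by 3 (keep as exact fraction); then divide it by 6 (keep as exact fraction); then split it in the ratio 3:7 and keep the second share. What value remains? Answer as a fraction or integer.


Start with 586.
Step 1: Divide by 3: 586 / 3 = 586/3
Step 2: Divide by 6: 586/3 / 6 = 293/9
Step 3: Split 3:7, second share = 293/9 * 7/10 = 2051/90
Final result = 2051/90

2051/90


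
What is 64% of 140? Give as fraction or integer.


Compute 64% of 140
Convert percentage: 64% = 64/100
Multiply: 140 * 64/100
= 8960/100
= 448/5

448/5


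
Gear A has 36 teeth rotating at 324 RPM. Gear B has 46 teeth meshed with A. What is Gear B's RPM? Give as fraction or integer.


Gear ratio: teeth_A * RPM_A = teeth_B * RPM_B
36 * 324 = 46 * RPM_B
11664 = 46 * RPM_B
RPM_B = 11664 / 46
RPM_B = 5832/23

5832/23


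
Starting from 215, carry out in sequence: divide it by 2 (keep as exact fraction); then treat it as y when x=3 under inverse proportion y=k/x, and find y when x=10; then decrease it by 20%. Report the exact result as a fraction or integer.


Start with 215.
Step 1: Divide by 2: 215 / 2 = 215/2
Step 2: Inverse prop: k = (215/2)*3; new y = k/10 = 215/2*3/10 = 129/4
Step 3: Decrease by 20%: 129/4 * 80/100 = 129/5
Final result = 129/5

129/5


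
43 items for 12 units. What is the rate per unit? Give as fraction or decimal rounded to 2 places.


Total items = 43
Number of units = 12
Unit rate = 43 / 12
= 3.58 items per unit

3.58


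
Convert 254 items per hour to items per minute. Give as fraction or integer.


Converting from per hour to per minute
Rate = 254 items per hour
Divide by 60: 254/60
= 127/30 items per minute

127/30


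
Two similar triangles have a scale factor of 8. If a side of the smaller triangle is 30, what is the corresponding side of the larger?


Similar triangles have proportional sides
Scale factor = 8
Smaller side = 30
Corresponding larger side = 30 * 8
= 240

240


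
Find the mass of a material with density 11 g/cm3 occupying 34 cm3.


Using mass = density * volume
Density = 11 g/cm3
Volume = 34 cm3
Mass = 11 * 34
= 374 g

374


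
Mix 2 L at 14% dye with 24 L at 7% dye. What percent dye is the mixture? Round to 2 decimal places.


Solute in mixture 1 = 14% of 2 L = 2*14/100 = 7/25 L
Solute in mixture 2 = 7% of 24 L = 24*7/100 = 42/25 L
Total solute = 7/25 + 42/25 = 49/25 L
Total volume = 2 + 24 = 26 L
Final concentration = 49/25/26 * 100 = 7.54%

7.54


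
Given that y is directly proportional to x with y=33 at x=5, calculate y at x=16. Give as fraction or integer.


Direct proportion: y = kx
Find k: k = 33/5 = 33/5
Compute y at x=16: y = 33/5 * 16
y = 528/5

528/5


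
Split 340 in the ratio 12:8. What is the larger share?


Total parts = 12 + 8 = 20
Value per part = 340 / 20 = 17
First share = 12 * 17 = 204
Second share = 8 * 17 = 136
Larger share = 204

204


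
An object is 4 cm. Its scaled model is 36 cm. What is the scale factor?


Original length = 4 cm
Scaled length = 36 cm
Scale factor = 36 / 4
= 9

9


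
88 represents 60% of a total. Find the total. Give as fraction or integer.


Given: 88 is 60% of the whole
Set up: 88 = 60/100 * whole
whole = 88 * 100 / 60
whole = 8800 / 60
whole = 440/3

440/3


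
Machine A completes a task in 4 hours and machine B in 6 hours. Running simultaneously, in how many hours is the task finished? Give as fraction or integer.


Rate of A = 1/4 job per hour
Rate of B = 1/6 job per hour
Combined rate = 1/4 + 1/6
Find common denominator: (6 + 4)/(4*6) = 10/24
Combined rate = 5/12 job per hour
Time together = 1 / (5/12) = 12/5 hours

12/5


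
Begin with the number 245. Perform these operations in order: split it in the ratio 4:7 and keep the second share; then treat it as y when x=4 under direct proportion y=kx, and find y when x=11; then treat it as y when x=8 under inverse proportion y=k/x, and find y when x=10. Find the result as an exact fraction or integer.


Start with 245.
Step 1: Split 4:7, second share = 245 * 7/11 = 1715/11
Step 2: Direct prop: k = (1715/11)/4; new y = k*11 = 1715/11*11/4 = 1715/4
Step 3: Inverse prop: k = (1715/4)*8; new y = k/10 = 1715/4*8/10 = 343
Final result = 343

343


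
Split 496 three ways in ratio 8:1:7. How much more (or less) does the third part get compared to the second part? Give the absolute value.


Total parts = 8 + 1 + 7 = 16
Value per part = 496 / 16 = 31
Shares: 8*31=248, 1*31=31, 7*31=217
Third share = 217, second share = 31
Difference = |217 - 31| = 186

186


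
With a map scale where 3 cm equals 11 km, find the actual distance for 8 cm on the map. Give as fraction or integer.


Map scale: 3 cm = 11 km
Measured distance on map = 8 cm
Set up proportion: 8 * 11 / 3
= 88 / 3
= 88/3 km

88/3


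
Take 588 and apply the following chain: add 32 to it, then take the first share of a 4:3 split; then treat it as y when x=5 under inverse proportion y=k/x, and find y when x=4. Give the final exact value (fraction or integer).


Start with 588.
Step 1: Add 32: 588+32=620; split 4:3 first = 620*4/7 = 2480/7
Step 2: Inverse prop: k = (2480/7)*5; new y = k/4 = 2480/7*5/4 = 3100/7
Final result = 3100/7

3100/7


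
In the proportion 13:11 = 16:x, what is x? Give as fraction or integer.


Setting up: 13/11 = 16/x
Cross multiply: 13 * x = 11 * 16
13x = 176
x = 176/13
x = 176/13

176/13


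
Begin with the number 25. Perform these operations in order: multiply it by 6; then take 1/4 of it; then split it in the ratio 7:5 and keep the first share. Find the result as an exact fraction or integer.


Start with 25.
Step 1: Multiply by 6: 25 * 6 = 150
Step 2: Take 1/4: 150 * 1/4 = 75/2
Step 3: Split 7:5, first share = 75/2 * 7/12 = 175/8
Final result = 175/8

175/8


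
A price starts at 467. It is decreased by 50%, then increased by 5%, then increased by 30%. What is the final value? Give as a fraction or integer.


Start: 467
Step 1: decrease by 50% => multiply by 50/100
  467 * 50/100 = 467/2
Step 2: increase by 5% => multiply by 105/100
  467/2 * 105/100 = 9807/40
Step 3: increase by 30% => multiply by 130/100
  9807/40 * 130/100 = 127491/400
Final value = 127491/400

127491/400


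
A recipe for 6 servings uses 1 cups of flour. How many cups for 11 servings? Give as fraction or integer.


Original: 1 cups for 6 servings
Target servings = 11
Scaling factor = 11/6
New amount = 1 * 11/6
= 11/6
= 11/6 cups

11/6


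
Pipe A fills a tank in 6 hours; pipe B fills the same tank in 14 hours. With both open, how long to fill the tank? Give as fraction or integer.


Rate of A = 1/6 job per hour
Rate of B = 1/14 job per hour
Combined rate = 1/6 + 1/14
Find common denominator: (14 + 6)/(6*14) = 20/84
Combined rate = 5/21 job per hour
Time together = 1 / (5/21) = 21/5 hours

21/5


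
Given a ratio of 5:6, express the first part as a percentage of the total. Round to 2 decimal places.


Total parts = 5 + 6 = 11
First part fraction = 5/11
Percentage = (5/11) * 100
= 0.454545 * 100
= 45.45%

45.45


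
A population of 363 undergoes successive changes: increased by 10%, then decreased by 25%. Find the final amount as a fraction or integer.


Start: 363
Step 1: increase by 10% => multiply by 110/100
  363 * 110/100 = 3993/10
Step 2: decrease by 25% => multiply by 75/100
  3993/10 * 75/100 = 11979/40
Final value = 11979/40

11979/40


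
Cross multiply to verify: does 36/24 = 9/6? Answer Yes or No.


Cross multiply to check 36/24 = 9/6
Left cross product: 36 * 6 = 216
Right cross product: 24 * 9 = 216
216 = 216
Equal, so proportions match => Yes

Yes


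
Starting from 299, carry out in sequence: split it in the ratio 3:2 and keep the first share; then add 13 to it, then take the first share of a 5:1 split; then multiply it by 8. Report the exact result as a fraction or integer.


Start with 299.
Step 1: Split 3:2, first share = 299 * 3/5 = 897/5
Step 2: Add 13: 897/5+13=962/5; split 5:1 first = 962/5*5/6 = 481/3
Step 3: Multiply by 8: 481/3 * 8 = 3848/3
Final result = 3848/3

3848/3


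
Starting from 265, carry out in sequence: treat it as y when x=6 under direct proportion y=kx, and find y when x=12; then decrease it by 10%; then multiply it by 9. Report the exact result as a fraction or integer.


Start with 265.
Step 1: Direct prop: k = (265)/6; new y = k*12 = 265*12/6 = 530
Step 2: Decrease by 10%: 530 * 90/100 = 477
Step 3: Multiply by 9: 477 * 9 = 4293
Final result = 4293

4293


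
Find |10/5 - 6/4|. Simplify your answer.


Simplify: 10/5 = 2 and 6/4 = 3/2
Find common denominator: LCD = 2
Convert: 4/2 and 3/2
Difference = |4 - 3|/2 = 1/2
Simplified = 1/2

1/2


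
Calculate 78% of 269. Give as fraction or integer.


Compute 78% of 269
Convert percentage: 78% = 78/100
Multiply: 269 * 78/100
= 20982/100
= 10491/50

10491/50


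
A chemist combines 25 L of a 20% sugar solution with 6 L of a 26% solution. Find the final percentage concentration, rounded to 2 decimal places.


Solute in mixture 1 = 20% of 25 L = 25*20/100 = 5 L
Solute in mixture 2 = 26% of 6 L = 6*26/100 = 39/25 L
Total solute = 5 + 39/25 = 164/25 L
Total volume = 25 + 6 = 31 L
Final concentration = 164/25/31 * 100 = 21.16%

21.16


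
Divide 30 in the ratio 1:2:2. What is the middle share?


Ratio = 1:2:2
Total parts = 1 + 2 + 2 = 5
Value per part = 30 / 5 = 6
First share = 1 * 6 = 6
Middle share = 2 * 6 = 12
Third share = 2 * 6 = 12

12


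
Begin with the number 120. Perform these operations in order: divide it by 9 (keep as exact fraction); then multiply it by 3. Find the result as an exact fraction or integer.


Start with 120.
Step 1: Divide by 9: 120 / 9 = 40/3
Step 2: Multiply by 3: 40/3 * 3 = 40
Final result = 40

40


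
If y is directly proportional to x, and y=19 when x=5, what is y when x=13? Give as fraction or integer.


Direct proportion: y = kx
Find k: k = 19/5 = 19/5
Compute y at x=13: y = 19/5 * 13
y = 247/5

247/5


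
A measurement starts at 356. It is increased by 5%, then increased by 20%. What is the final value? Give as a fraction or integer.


Start: 356
Step 1: increase by 5% => multiply by 105/100
  356 * 105/100 = 1869/5
Step 2: increase by 20% => multiply by 120/100
  1869/5 * 120/100 = 11214/25
Final value = 11214/25

11214/25


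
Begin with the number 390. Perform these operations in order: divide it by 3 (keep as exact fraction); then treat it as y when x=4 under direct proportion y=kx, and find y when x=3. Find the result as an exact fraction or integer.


Start with 390.
Step 1: Divide by 3: 390 / 3 = 130
Step 2: Direct prop: k = (130)/4; new y = k*3 = 130*3/4 = 195/2
Final result = 195/2

195/2


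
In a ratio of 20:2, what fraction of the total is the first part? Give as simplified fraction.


Total parts = 20 + 2 = 22
First part fraction = 20/22
Simplify: 20/22 = 10/11

10/11


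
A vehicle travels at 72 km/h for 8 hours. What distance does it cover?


Using distance = speed * time
Speed = 72 km/h
Time = 8 hours
Distance = 72 * 8
= 576 km

576


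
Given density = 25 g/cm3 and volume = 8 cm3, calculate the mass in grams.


Using mass = density * volume
Density = 25 g/cm3
Volume = 8 cm3
Mass = 25 * 8
= 200 g

200


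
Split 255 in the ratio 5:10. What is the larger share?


Total parts = 5 + 10 = 15
Value per part = 255 / 15 = 17
First share = 5 * 17 = 85
Second share = 10 * 17 = 170
Larger share = 170

170


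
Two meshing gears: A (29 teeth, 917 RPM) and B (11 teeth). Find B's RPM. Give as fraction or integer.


Gear ratio: teeth_A * RPM_A = teeth_B * RPM_B
29 * 917 = 11 * RPM_B
26593 = 11 * RPM_B
RPM_B = 26593 / 11
RPM_B = 26593/11

26593/11


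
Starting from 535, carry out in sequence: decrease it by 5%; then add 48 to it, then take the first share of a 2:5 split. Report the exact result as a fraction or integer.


Start with 535.
Step 1: Decrease by 5%: 535 * 95/100 = 2033/4
Step 2: Add 48: 2033/4+48=2225/4; split 2:5 first = 2225/4*2/7 = 2225/14
Final result = 2225/14

2225/14


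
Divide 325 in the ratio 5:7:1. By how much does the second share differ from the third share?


Total parts = 5 + 7 + 1 = 13
Value per part = 325 / 13 = 25
Shares: 5*25=125, 7*25=175, 1*25=25
Second share = 175, third share = 25
Difference = |175 - 25| = 150

150


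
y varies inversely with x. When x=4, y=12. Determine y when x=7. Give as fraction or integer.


Inverse proportion: y = k/x
Find k: k = 4 * 12 = 48
Compute y at x=7: y = 48/7
y = 48/7

48/7


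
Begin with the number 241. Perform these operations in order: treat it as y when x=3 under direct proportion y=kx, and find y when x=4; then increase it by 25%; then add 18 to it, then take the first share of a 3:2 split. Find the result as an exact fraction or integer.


Start with 241.
Step 1: Direct prop: k = (241)/3; new y = k*4 = 241*4/3 = 964/3
Step 2: Increase by 25%: 964/3 * 125/100 = 1205/3
Step 3: Add 18: 1205/3+18=1259/3; split 3:2 first = 1259/3*3/5 = 1259/5
Final result = 1259/5

1259/5


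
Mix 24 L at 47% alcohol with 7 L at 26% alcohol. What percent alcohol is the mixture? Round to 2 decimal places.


Solute in mixture 1 = 47% of 24 L = 24*47/100 = 282/25 L
Solute in mixture 2 = 26% of 7 L = 7*26/100 = 91/50 L
Total solute = 282/25 + 91/50 = 131/10 L
Total volume = 24 + 7 = 31 L
Final concentration = 131/10/31 * 100 = 42.26%

42.26


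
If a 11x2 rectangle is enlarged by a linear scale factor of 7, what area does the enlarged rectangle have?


Original dimensions: 11 x 2
Enlargement factor = 7
New width = 11 * 7 = 77
New height = 2 * 7 = 14
New area = 77 * 14 = 1078

1078


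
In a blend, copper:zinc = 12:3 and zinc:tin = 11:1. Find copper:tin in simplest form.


Given a:b = 12:3 and b:c = 11:1
Make b consistent. Multiply first ratio by 11: a:b = 132:33
Multiply second ratio by 3: b:c = 33:3
Now b = 33 in both, so a:b:c = 132:33:3
Therefore a:c = 132:3
Simplify by GCD: a:c = 44:1

44:1


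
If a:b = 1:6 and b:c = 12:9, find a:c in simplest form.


Given a:b = 1:6 and b:c = 12:9
Make b consistent. Multiply first ratio by 12: a:b = 12:72
Multiply second ratio by 6: b:c = 72:54
Now b = 72 in both, so a:b:c = 12:72:54
Therefore a:c = 12:54
Simplify by GCD: a:c = 2:9

2:9


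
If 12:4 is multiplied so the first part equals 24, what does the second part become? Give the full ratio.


Original ratio: 12:4
First term target: 24
Scale factor = 24 / 12 = 2
Multiply second term: 4 * 2 = 8
Equivalent ratio = 24:8

24:8


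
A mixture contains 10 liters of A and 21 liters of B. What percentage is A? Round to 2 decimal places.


Volume of A = 10 L
Volume of B = 21 L
Total volume = 10 + 21 = 31 L
Percentage of A = (10/31) * 100
= 32.26%

32.26


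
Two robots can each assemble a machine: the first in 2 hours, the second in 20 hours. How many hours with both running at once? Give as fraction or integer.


Rate of A = 1/2 job per hour
Rate of B = 1/20 job per hour
Combined rate = 1/2 + 1/20
Find common denominator: (20 + 2)/(2*20) = 22/40
Combined rate = 11/20 job per hour
Time together = 1 / (11/20) = 20/11 hours

20/11


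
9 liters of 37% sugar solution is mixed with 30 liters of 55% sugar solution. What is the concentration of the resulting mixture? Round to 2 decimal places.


Solute in mixture 1 = 37% of 9 L = 9*37/100 = 333/100 L
Solute in mixture 2 = 55% of 30 L = 30*55/100 = 33/2 L
Total solute = 333/100 + 33/2 = 1983/100 L
Total volume = 9 + 30 = 39 L
Final concentration = 1983/100/39 * 100 = 50.85%

50.85


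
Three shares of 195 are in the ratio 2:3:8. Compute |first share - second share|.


Total parts = 2 + 3 + 8 = 13
Value per part = 195 / 13 = 15
Shares: 2*15=30, 3*15=45, 8*15=120
First share = 30, second share = 45
Difference = |30 - 45| = 15

15


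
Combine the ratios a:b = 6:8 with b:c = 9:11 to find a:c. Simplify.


Given a:b = 6:8 and b:c = 9:11
Make b consistent. Multiply first ratio by 9: a:b = 54:72
Multiply second ratio by 8: b:c = 72:88
Now b = 72 in both, so a:b:c = 54:72:88
Therefore a:c = 54:88
Simplify by GCD: a:c = 27:44

27:44


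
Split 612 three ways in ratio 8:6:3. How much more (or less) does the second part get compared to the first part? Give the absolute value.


Total parts = 8 + 6 + 3 = 17
Value per part = 612 / 17 = 36
Shares: 8*36=288, 6*36=216, 3*36=108
Second share = 216, first share = 288
Difference = |216 - 288| = 72

72


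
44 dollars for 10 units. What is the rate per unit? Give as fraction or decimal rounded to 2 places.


Total dollars = 44
Number of units = 10
Unit rate = 44 / 10
= 4.40 dollars per unit

4.40


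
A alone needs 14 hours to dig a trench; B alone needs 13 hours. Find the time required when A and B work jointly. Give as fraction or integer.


Rate of A = 1/14 job per hour
Rate of B = 1/13 job per hour
Combined rate = 1/14 + 1/13
Find common denominator: (13 + 14)/(14*13) = 27/182
Combined rate = 27/182 job per hour
Time together = 1 / (27/182) = 182/27 hours

182/27


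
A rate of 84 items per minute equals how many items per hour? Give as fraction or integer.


Converting from per minute to per hour
Rate = 84 items per minute
Multiply by 60: 84 * 60
= 5040 items per hour

5040


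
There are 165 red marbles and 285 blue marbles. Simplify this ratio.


Find GCD(165, 285)
GCD = 15
Divide both by 15: 165/15 = 11, 285/15 = 19
Simplified ratio = 11:19

11:19


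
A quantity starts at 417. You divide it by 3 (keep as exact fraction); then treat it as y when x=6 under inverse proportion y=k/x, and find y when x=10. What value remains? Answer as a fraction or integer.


Start with 417.
Step 1: Divide by 3: 417 / 3 = 139
Step 2: Inverse prop: k = (139)*6; new y = k/10 = 139*6/10 = 417/5
Final result = 417/5

417/5


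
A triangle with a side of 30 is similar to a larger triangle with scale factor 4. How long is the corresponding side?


Similar triangles have proportional sides
Scale factor = 4
Smaller side = 30
Corresponding larger side = 30 * 4
= 120

120


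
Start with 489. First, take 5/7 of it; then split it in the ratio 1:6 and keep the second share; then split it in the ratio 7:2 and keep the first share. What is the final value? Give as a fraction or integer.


Start with 489.
Step 1: Take 5/7: 489 * 5/7 = 2445/7
Step 2: Split 1:6, second share = 2445/7 * 6/7 = 14670/49
Step 3: Split 7:2, first share = 14670/49 * 7/9 = 1630/7
Final result = 1630/7

1630/7


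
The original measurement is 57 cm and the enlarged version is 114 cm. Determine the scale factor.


Original length = 57 cm
Scaled length = 114 cm
Scale factor = 114 / 57
= 2

2


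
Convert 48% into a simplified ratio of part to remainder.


Part = 48%, Remainder = 52%
Ratio = 48:52
GCD(48, 52) = 4
Simplify: 12:13 = 12:13

12:13


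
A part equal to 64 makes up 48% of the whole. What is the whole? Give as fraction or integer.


Given: 64 is 48% of the whole
Set up: 64 = 48/100 * whole
whole = 64 * 100 / 48
whole = 6400 / 48
whole = 400/3

400/3


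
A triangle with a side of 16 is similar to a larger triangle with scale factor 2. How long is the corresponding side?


Similar triangles have proportional sides
Scale factor = 2
Smaller side = 16
Corresponding larger side = 16 * 2
= 32

32


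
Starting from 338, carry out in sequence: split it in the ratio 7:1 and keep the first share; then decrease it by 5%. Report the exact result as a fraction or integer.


Start with 338.
Step 1: Split 7:1, first share = 338 * 7/8 = 1183/4
Step 2: Decrease by 5%: 1183/4 * 95/100 = 22477/80
Final result = 22477/80

22477/80


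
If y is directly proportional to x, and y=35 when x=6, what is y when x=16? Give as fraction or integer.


Direct proportion: y = kx
Find k: k = 35/6 = 35/6
Compute y at x=16: y = 35/6 * 16
y = 280/3

280/3


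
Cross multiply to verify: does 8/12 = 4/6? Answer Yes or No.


Cross multiply to check 8/12 = 4/6
Left cross product: 8 * 6 = 48
Right cross product: 12 * 4 = 48
48 = 48
Equal, so proportions match => Yes

Yes


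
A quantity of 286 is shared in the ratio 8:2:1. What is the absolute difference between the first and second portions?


Total parts = 8 + 2 + 1 = 11
Value per part = 286 / 11 = 26
Shares: 8*26=208, 2*26=52, 1*26=26
First share = 208, second share = 52
Difference = |208 - 52| = 156

156


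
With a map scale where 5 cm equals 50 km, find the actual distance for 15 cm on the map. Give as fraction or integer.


Map scale: 5 cm = 50 km
Measured distance on map = 15 cm
Set up proportion: 15 * 50 / 5
= 750 / 5
= 150 km

150


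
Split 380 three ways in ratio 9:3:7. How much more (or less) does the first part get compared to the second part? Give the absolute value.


Total parts = 9 + 3 + 7 = 19
Value per part = 380 / 19 = 20
Shares: 9*20=180, 3*20=60, 7*20=140
First share = 180, second share = 60
Difference = |180 - 60| = 120

120


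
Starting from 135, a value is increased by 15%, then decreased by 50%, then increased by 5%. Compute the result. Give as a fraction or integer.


Start: 135
Step 1: increase by 15% => multiply by 115/100
  135 * 115/100 = 621/4
Step 2: decrease by 50% => multiply by 50/100
  621/4 * 50/100 = 621/8
Step 3: increase by 5% => multiply by 105/100
  621/8 * 105/100 = 13041/160
Final value = 13041/160

13041/160


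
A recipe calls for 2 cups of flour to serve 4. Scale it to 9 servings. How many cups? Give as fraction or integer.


Original: 2 cups for 4 servings
Target servings = 9
Scaling factor = 9/4
New amount = 2 * 9/4
= 18/4
= 9/2 cups

9/2


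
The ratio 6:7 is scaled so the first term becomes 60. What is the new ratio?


Original ratio: 6:7
First term target: 60
Scale factor = 60 / 6 = 10
Multiply second term: 7 * 10 = 70
Equivalent ratio = 60:70

60:70


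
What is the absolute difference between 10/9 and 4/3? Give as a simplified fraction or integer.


Simplify: 10/9 = 10/9 and 4/3 = 4/3
Find common denominator: LCD = 9
Convert: 10/9 and 12/9
Difference = |10 - 12|/9 = 2/9
Simplified = 2/9

2/9


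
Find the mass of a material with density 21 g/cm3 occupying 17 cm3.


Using mass = density * volume
Density = 21 g/cm3
Volume = 17 cm3
Mass = 21 * 17
= 357 g

357


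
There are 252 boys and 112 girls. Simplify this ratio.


Find GCD(252, 112)
GCD = 28
Divide both by 28: 252/28 = 9, 112/28 = 4
Simplified ratio = 9:4

9:4


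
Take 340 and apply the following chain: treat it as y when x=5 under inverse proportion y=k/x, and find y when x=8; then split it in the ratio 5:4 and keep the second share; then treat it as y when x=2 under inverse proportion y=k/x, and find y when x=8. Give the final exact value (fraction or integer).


Start with 340.
Step 1: Inverse prop: k = (340)*5; new y = k/8 = 340*5/8 = 425/2
Step 2: Split 5:4, second share = 425/2 * 4/9 = 850/9
Step 3: Inverse prop: k = (850/9)*2; new y = k/8 = 850/9*2/8 = 425/18
Final result = 425/18

425/18


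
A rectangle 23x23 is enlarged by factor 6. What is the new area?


Original dimensions: 23 x 23
Enlargement factor = 6
New width = 23 * 6 = 138
New height = 23 * 6 = 138
New area = 138 * 138 = 19044

19044


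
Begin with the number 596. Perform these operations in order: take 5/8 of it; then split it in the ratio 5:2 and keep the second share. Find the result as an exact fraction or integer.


Start with 596.
Step 1: Take 5/8: 596 * 5/8 = 745/2
Step 2: Split 5:2, second share = 745/2 * 2/7 = 745/7
Final result = 745/7

745/7


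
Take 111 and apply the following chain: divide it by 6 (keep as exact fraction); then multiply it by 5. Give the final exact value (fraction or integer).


Start with 111.
Step 1: Divide by 6: 111 / 6 = 37/2
Step 2: Multiply by 5: 37/2 * 5 = 185/2
Final result = 185/2

185/2


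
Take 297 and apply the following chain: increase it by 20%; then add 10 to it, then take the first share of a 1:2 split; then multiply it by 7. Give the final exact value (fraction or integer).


Start with 297.
Step 1: Increase by 20%: 297 * 120/100 = 1782/5
Step 2: Add 10: 1782/5+10=1832/5; split 1:2 first = 1832/5*1/3 = 1832/15
Step 3: Multiply by 7: 1832/15 * 7 = 12824/15
Final result = 12824/15

12824/15


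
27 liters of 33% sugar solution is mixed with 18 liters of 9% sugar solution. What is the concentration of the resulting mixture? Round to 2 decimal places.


Solute in mixture 1 = 33% of 27 L = 27*33/100 = 891/100 L
Solute in mixture 2 = 9% of 18 L = 18*9/100 = 81/50 L
Total solute = 891/100 + 81/50 = 1053/100 L
Total volume = 27 + 18 = 45 L
Final concentration = 1053/100/45 * 100 = 23.40%

23.40


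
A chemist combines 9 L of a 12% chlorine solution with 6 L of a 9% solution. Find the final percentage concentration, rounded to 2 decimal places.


Solute in mixture 1 = 12% of 9 L = 9*12/100 = 27/25 L
Solute in mixture 2 = 9% of 6 L = 6*9/100 = 27/50 L
Total solute = 27/25 + 27/50 = 81/50 L
Total volume = 9 + 6 = 15 L
Final concentration = 81/50/15 * 100 = 10.80%

10.80


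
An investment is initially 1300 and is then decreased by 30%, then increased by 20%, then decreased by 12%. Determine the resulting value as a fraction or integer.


Start: 1300
Step 1: decrease by 30% => multiply by 70/100
  1300 * 70/100 = 910
Step 2: increase by 20% => multiply by 120/100
  910 * 120/100 = 1092
Step 3: decrease by 12% => multiply by 88/100
  1092 * 88/100 = 24024/25
Final value = 24024/25

24024/25


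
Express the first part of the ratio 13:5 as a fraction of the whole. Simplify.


Total parts = 13 + 5 = 18
First part fraction = 13/18
Simplify: 13/18 = 13/18

13/18


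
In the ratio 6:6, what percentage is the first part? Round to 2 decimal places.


Total parts = 6 + 6 = 12
First part fraction = 6/12
Percentage = (6/12) * 100
= 0.5 * 100
= 50.00%

50.00


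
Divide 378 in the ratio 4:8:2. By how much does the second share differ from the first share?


Total parts = 4 + 8 + 2 = 14
Value per part = 378 / 14 = 27
Shares: 4*27=108, 8*27=216, 2*27=54
Second share = 216, first share = 108
Difference = |216 - 108| = 108

108


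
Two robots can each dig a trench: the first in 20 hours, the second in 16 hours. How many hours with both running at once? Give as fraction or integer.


Rate of A = 1/20 job per hour
Rate of B = 1/16 job per hour
Combined rate = 1/20 + 1/16
Find common denominator: (16 + 20)/(20*16) = 36/320
Combined rate = 9/80 job per hour
Time together = 1 / (9/80) = 80/9 hours

80/9


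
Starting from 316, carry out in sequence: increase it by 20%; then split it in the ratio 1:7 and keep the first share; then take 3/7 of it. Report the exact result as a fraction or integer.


Start with 316.
Step 1: Increase by 20%: 316 * 120/100 = 1896/5
Step 2: Split 1:7, first share = 1896/5 * 1/8 = 237/5
Step 3: Take 3/7: 237/5 * 3/7 = 711/35
Final result = 711/35

711/35


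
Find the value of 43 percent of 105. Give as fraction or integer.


Compute 43% of 105
Convert percentage: 43% = 43/100
Multiply: 105 * 43/100
= 4515/100
= 903/20

903/20


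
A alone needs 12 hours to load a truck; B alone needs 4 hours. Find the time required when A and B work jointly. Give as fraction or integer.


Rate of A = 1/12 job per hour
Rate of B = 1/4 job per hour
Combined rate = 1/12 + 1/4
Find common denominator: (4 + 12)/(12*4) = 16/48
Combined rate = 1/3 job per hour
Time together = 1 / (1/3) = 3 hours

3


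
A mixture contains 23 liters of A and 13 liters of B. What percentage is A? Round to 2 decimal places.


Volume of A = 23 L
Volume of B = 13 L
Total volume = 23 + 13 = 36 L
Percentage of A = (23/36) * 100
= 63.89%

63.89


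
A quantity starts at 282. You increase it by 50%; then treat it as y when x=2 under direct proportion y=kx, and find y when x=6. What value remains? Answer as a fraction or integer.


Start with 282.
Step 1: Increase by 50%: 282 * 150/100 = 423
Step 2: Direct prop: k = (423)/2; new y = k*6 = 423*6/2 = 1269
Final result = 1269

1269


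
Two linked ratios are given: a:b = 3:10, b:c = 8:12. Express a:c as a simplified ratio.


Given a:b = 3:10 and b:c = 8:12
Make b consistent. Multiply first ratio by 8: a:b = 24:80
Multiply second ratio by 10: b:c = 80:120
Now b = 80 in both, so a:b:c = 24:80:120
Therefore a:c = 24:120
Simplify by GCD: a:c = 1:5

1:5


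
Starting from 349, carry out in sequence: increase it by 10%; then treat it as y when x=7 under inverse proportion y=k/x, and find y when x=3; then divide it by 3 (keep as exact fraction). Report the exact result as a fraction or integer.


Start with 349.
Step 1: Increase by 10%: 349 * 110/100 = 3839/10
Step 2: Inverse prop: k = (3839/10)*7; new y = k/3 = 3839/10*7/3 = 26873/30
Step 3: Divide by 3: 26873/30 / 3 = 26873/90
Final result = 26873/90

26873/90


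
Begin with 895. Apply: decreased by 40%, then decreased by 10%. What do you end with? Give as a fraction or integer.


Start: 895
Step 1: decrease by 40% => multiply by 60/100
  895 * 60/100 = 537
Step 2: decrease by 10% => multiply by 90/100
  537 * 90/100 = 4833/10
Final value = 4833/10

4833/10


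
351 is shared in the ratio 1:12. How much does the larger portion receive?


Total parts = 1 + 12 = 13
Value per part = 351 / 13 = 27
First share = 1 * 27 = 27
Second share = 12 * 27 = 324
Larger share = 324

324


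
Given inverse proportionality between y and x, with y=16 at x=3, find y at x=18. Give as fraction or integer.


Inverse proportion: y = k/x
Find k: k = 3 * 16 = 48
Compute y at x=18: y = 48/18
y = 8/3

8/3


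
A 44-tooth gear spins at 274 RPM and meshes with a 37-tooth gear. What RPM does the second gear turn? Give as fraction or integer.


Gear ratio: teeth_A * RPM_A = teeth_B * RPM_B
44 * 274 = 37 * RPM_B
12056 = 37 * RPM_B
RPM_B = 12056 / 37
RPM_B = 12056/37

12056/37


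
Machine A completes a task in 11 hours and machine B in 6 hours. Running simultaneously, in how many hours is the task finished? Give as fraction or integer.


Rate of A = 1/11 job per hour
Rate of B = 1/6 job per hour
Combined rate = 1/11 + 1/6
Find common denominator: (6 + 11)/(11*6) = 17/66
Combined rate = 17/66 job per hour
Time together = 1 / (17/66) = 66/17 hours

66/17


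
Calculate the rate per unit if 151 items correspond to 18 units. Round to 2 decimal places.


Total items = 151
Number of units = 18
Unit rate = 151 / 18
= 8.39 items per unit

8.39


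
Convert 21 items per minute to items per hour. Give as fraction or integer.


Converting from per minute to per hour
Rate = 21 items per minute
Multiply by 60: 21 * 60
= 1260 items per hour

1260


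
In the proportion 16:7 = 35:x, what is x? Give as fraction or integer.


Setting up: 16/7 = 35/x
Cross multiply: 16 * x = 7 * 35
16x = 245
x = 245/16
x = 245/16

245/16


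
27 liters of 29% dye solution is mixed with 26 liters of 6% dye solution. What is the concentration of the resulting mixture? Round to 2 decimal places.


Solute in mixture 1 = 29% of 27 L = 27*29/100 = 783/100 L
Solute in mixture 2 = 6% of 26 L = 26*6/100 = 39/25 L
Total solute = 783/100 + 39/25 = 939/100 L
Total volume = 27 + 26 = 53 L
Final concentration = 939/100/53 * 100 = 17.72%

17.72
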